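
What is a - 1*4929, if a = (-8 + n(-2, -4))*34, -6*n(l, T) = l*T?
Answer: -15739/3 ≈ -5246.3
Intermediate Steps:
n(l, T) = -T*l/6 (n(l, T) = -l*T/6 = -T*l/6)
a = -952/3 (a = (-8 - ⅙*(-4)*(-2))*34 = (-8 - 4/3)*34 = -28/3*34 = -952/3 ≈ -317.33)
a - 1*4929 = -952/3 - 1*4929 = -952/3 - 4929 = -15739/3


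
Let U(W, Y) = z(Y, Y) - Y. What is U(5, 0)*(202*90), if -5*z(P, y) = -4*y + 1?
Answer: -3636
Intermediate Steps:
z(P, y) = -⅕ + 4*y/5 (z(P, y) = -(-4*y + 1)/5 = -(1 - 4*y)/5 = -⅕ + 4*y/5)
U(W, Y) = -⅕ - Y/5 (U(W, Y) = (-⅕ + 4*Y/5) - Y = -⅕ - Y/5)
U(5, 0)*(202*90) = (-⅕ - ⅕*0)*(202*90) = (-⅕ + 0)*18180 = -⅕*18180 = -3636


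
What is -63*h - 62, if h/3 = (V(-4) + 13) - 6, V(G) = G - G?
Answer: -1385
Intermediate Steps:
V(G) = 0
h = 21 (h = 3*((0 + 13) - 6) = 3*(13 - 6) = 3*7 = 21)
-63*h - 62 = -63*21 - 62 = -1323 - 62 = -1385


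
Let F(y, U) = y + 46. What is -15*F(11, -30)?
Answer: -855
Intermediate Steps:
F(y, U) = 46 + y
-15*F(11, -30) = -15*(46 + 11) = -15*57 = -855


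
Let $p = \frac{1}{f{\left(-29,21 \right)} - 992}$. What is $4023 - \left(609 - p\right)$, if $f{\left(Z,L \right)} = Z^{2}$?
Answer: $\frac{515513}{151} \approx 3414.0$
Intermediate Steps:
$p = - \frac{1}{151}$ ($p = \frac{1}{\left(-29\right)^{2} - 992} = \frac{1}{841 - 992} = \frac{1}{-151} = - \frac{1}{151} \approx -0.0066225$)
$4023 - \left(609 - p\right) = 4023 - \left(609 + \frac{1}{151}\right) = 4023 - \frac{91960}{151} = \frac{515513}{151}$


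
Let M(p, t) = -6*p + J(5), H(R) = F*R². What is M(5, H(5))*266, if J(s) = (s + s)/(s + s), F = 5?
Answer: -7714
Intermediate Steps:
J(s) = 1 (J(s) = (2*s)/((2*s)) = (2*s)*(1/(2*s)) = 1)
H(R) = 5*R²
M(p, t) = 1 - 6*p (M(p, t) = -6*p + 1 = 1 - 6*p)
M(5, H(5))*266 = (1 - 6*5)*266 = (1 - 30)*266 = -29*266 = -7714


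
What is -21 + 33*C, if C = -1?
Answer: -54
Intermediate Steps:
-21 + 33*C = -21 + 33*(-1) = -21 - 33 = -54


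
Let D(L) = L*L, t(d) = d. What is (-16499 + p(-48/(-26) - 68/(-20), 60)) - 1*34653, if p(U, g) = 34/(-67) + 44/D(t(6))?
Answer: -30844225/603 ≈ -51151.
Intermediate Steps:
D(L) = L**2
p(U, g) = 431/603 (p(U, g) = 34/(-67) + 44/(6**2) = 34*(-1/67) + 44/36 = -34/67 + 44*(1/36) = -34/67 + 11/9 = 431/603)
(-16499 + p(-48/(-26) - 68/(-20), 60)) - 1*34653 = (-16499 + 431/603) - 1*34653 = -9948466/603 - 34653 = -30844225/603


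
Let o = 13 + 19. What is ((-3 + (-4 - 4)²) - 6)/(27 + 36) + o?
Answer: 2071/63 ≈ 32.873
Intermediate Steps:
o = 32
((-3 + (-4 - 4)²) - 6)/(27 + 36) + o = ((-3 + (-4 - 4)²) - 6)/(27 + 36) + 32 = ((-3 + (-8)²) - 6)/63 + 32 = ((-3 + 64) - 6)/63 + 32 = (61 - 6)/63 + 32 = (1/63)*55 + 32 = 55/63 + 32 = 2071/63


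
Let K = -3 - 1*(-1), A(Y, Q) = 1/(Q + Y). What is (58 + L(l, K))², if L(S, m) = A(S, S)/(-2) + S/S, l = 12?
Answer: 8014561/2304 ≈ 3478.5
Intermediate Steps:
K = -2 (K = -3 + 1 = -2)
L(S, m) = 1 - 1/(4*S) (L(S, m) = 1/((S + S)*(-2)) + S/S = -½/(2*S) + 1 = (1/(2*S))*(-½) + 1 = -1/(4*S) + 1 = 1 - 1/(4*S))
(58 + L(l, K))² = (58 + (-¼ + 12)/12)² = (58 + (1/12)*(47/4))² = (58 + 47/48)² = (2831/48)² = 8014561/2304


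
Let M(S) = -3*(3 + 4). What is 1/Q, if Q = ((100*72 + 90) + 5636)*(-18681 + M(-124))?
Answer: -1/241742052 ≈ -4.1366e-9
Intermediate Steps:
M(S) = -21 (M(S) = -3*7 = -21)
Q = -241742052 (Q = ((100*72 + 90) + 5636)*(-18681 - 21) = ((7200 + 90) + 5636)*(-18702) = (7290 + 5636)*(-18702) = 12926*(-18702) = -241742052)
1/Q = 1/(-241742052) = -1/241742052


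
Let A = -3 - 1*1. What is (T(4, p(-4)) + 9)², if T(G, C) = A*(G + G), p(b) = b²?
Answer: 529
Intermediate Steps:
A = -4 (A = -3 - 1 = -4)
T(G, C) = -8*G (T(G, C) = -4*(G + G) = -8*G)
(T(4, p(-4)) + 9)² = (-8*4 + 9)² = (-32 + 9)² = (-23)² = 529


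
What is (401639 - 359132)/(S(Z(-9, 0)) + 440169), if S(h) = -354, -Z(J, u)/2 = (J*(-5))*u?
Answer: 14169/146605 ≈ 0.096648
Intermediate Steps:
Z(J, u) = 10*J*u (Z(J, u) = -2*J*(-5)*u = -2*(-5*J)*u = -(-10)*J*u = 10*J*u)
(401639 - 359132)/(S(Z(-9, 0)) + 440169) = (401639 - 359132)/(-354 + 440169) = 42507/439815 = 42507*(1/439815) = 14169/146605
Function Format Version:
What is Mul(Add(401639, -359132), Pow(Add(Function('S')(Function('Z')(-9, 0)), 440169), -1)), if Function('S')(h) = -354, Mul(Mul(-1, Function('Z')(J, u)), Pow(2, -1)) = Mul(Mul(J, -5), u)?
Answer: Rational(14169, 146605) ≈ 0.096648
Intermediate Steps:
Function('Z')(J, u) = Mul(10, J, u) (Function('Z')(J, u) = Mul(-2, Mul(Mul(J, -5), u)) = Mul(-2, Mul(Mul(-5, J), u)) = Mul(-2, Mul(-5, J, u)) = Mul(10, J, u))
Mul(Add(401639, -359132), Pow(Add(Function('S')(Function('Z')(-9, 0)), 440169), -1)) = Mul(Add(401639, -359132), Pow(Add(-354, 440169), -1)) = Mul(42507, Pow(439815, -1)) = Mul(42507, Rational(1, 439815)) = Rational(14169, 146605)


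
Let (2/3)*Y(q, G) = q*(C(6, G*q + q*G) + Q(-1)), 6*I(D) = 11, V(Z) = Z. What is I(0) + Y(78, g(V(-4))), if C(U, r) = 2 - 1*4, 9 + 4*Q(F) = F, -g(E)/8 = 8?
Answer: -1574/3 ≈ -524.67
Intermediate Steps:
g(E) = -64 (g(E) = -8*8 = -64)
Q(F) = -9/4 + F/4
I(D) = 11/6 (I(D) = (⅙)*11 = 11/6)
C(U, r) = -2 (C(U, r) = 2 - 4 = -2)
Y(q, G) = -27*q/4 (Y(q, G) = 3*(q*(-2 + (-9/4 + (¼)*(-1))))/2 = 3*(q*(-2 + (-9/4 - ¼)))/2 = 3*(q*(-2 - 5/2))/2 = 3*(q*(-9/2))/2 = 3*(-9*q/2)/2 = -27*q/4)
I(0) + Y(78, g(V(-4))) = 11/6 - 27/4*78 = 11/6 - 1053/2 = -1574/3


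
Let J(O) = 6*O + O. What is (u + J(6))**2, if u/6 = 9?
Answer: 9216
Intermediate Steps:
u = 54 (u = 6*9 = 54)
J(O) = 7*O
(u + J(6))**2 = (54 + 7*6)**2 = (54 + 42)**2 = 96**2 = 9216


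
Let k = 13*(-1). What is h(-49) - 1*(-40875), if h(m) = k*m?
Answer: 41512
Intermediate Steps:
k = -13
h(m) = -13*m
h(-49) - 1*(-40875) = -13*(-49) - 1*(-40875) = 637 + 40875 = 41512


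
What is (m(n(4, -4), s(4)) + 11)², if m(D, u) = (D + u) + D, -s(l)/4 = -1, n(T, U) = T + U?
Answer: 225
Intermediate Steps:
s(l) = 4 (s(l) = -4*(-1) = 4)
m(D, u) = u + 2*D
(m(n(4, -4), s(4)) + 11)² = ((4 + 2*(4 - 4)) + 11)² = ((4 + 2*0) + 11)² = ((4 + 0) + 11)² = (4 + 11)² = 15² = 225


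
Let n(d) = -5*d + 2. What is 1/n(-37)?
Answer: 1/187 ≈ 0.0053476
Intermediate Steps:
n(d) = 2 - 5*d
1/n(-37) = 1/(2 - 5*(-37)) = 1/(2 + 185) = 1/187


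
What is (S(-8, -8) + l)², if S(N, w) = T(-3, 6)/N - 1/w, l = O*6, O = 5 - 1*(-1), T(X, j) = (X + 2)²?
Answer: 1296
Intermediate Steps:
T(X, j) = (2 + X)²
O = 6 (O = 5 + 1 = 6)
l = 36 (l = 6*6 = 36)
S(N, w) = 1/N - 1/w (S(N, w) = (2 - 3)²/N - 1/w = (-1)²/N - 1/w = 1/N - 1/w)
(S(-8, -8) + l)² = ((-8 - 1*(-8))/(-8*(-8)) + 36)² = (-⅛*(-⅛)*(-8 + 8) + 36)² = (-⅛*(-⅛)*0 + 36)² = (0 + 36)² = 36² = 1296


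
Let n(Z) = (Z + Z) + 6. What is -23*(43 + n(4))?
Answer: -1311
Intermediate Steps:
n(Z) = 6 + 2*Z (n(Z) = 2*Z + 6 = 6 + 2*Z)
-23*(43 + n(4)) = -23*(43 + (6 + 2*4)) = -23*(43 + (6 + 8)) = -23*(43 + 14) = -23*57 = -1311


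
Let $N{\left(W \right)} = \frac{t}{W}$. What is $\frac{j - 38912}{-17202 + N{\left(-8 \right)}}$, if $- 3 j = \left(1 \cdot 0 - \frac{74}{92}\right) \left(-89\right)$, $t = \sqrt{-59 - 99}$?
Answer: $\frac{492954181856}{217788881561} - \frac{10746298 i \sqrt{158}}{653366644683} \approx 2.2635 - 0.00020674 i$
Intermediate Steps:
$t = i \sqrt{158}$ ($t = \sqrt{-158} = i \sqrt{158} \approx 12.57 i$)
$N{\left(W \right)} = \frac{i \sqrt{158}}{W}$
$j = - \frac{3293}{138}$ ($j = - \frac{\left(1 \cdot 0 - \frac{74}{92}\right) \left(-89\right)}{3} = - \frac{\left(0 - \frac{37}{46}\right) \left(-89\right)}{3} = - \frac{\left(- \frac{37}{46}\right) \left(-89\right)}{3} = \left(- \frac{1}{3}\right) \frac{3293}{46} = - \frac{3293}{138} \approx -23.862$)
$\frac{j - 38912}{-17202 + N{\left(-8 \right)}} = \frac{- \frac{3293}{138} - 38912}{-17202 + \frac{i \sqrt{158}}{-8}} = - \frac{5373149}{138 \left(-17202 + i \sqrt{158} \left(- \frac{1}{8}\right)\right)} = - \frac{5373149}{138 \left(-17202 - \frac{i \sqrt{158}}{8}\right)}$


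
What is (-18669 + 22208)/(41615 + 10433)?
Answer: 3539/52048 ≈ 0.067995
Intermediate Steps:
(-18669 + 22208)/(41615 + 10433) = 3539/52048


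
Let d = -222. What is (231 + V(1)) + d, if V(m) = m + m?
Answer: 11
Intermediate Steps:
V(m) = 2*m
(231 + V(1)) + d = (231 + 2*1) - 222 = (231 + 2) - 222 = 233 - 222 = 11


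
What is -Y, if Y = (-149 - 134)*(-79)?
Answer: -22357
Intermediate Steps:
Y = 22357 (Y = -283*(-79) = 22357)
-Y = -1*22357 = -22357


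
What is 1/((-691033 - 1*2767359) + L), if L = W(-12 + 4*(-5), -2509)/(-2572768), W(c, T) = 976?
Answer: -160798/556102516877 ≈ -2.8915e-7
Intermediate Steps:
L = -61/160798 (L = 976/(-2572768) = 976*(-1/2572768) = -61/160798 ≈ -0.00037936)
1/((-691033 - 1*2767359) + L) = 1/((-691033 - 1*2767359) - 61/160798) = 1/((-691033 - 2767359) - 61/160798) = 1/(-3458392 - 61/160798) = 1/(-556102516877/160798) = -160798/556102516877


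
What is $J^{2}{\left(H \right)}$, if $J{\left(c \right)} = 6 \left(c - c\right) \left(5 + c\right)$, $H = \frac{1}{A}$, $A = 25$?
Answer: $0$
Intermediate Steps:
$H = \frac{1}{25} \approx 0.04$
$J{\left(c \right)} = 0$ ($J{\left(c \right)} = 6 \cdot 0 \left(5 + c\right) = 0 \left(5 + c\right) = 0$)
$J^{2}{\left(H \right)} = 0^{2} = 0$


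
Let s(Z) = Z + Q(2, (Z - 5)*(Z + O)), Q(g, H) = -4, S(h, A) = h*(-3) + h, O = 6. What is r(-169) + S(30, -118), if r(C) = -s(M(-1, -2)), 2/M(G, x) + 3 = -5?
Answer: -223/4 ≈ -55.750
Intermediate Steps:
M(G, x) = -¼ (M(G, x) = 2/(-3 - 5) = 2/(-8) = 2*(-⅛) = -¼)
S(h, A) = -2*h (S(h, A) = -3*h + h = -2*h)
s(Z) = -4 + Z (s(Z) = Z - 4 = -4 + Z)
r(C) = 17/4 (r(C) = -(-4 - ¼) = -1*(-17/4) = 17/4)
r(-169) + S(30, -118) = 17/4 - 2*30 = 17/4 - 60 = -223/4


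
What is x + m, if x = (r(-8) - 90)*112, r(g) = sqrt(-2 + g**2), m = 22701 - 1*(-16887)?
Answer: 29508 + 112*sqrt(62) ≈ 30390.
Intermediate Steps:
m = 39588 (m = 22701 + 16887 = 39588)
x = -10080 + 112*sqrt(62) (x = (sqrt(-2 + (-8)**2) - 90)*112 = (sqrt(-2 + 64) - 90)*112 = (sqrt(62) - 90)*112 = (-90 + sqrt(62))*112 = -10080 + 112*sqrt(62) ≈ -9198.1)
x + m = (-10080 + 112*sqrt(62)) + 39588 = 29508 + 112*sqrt(62)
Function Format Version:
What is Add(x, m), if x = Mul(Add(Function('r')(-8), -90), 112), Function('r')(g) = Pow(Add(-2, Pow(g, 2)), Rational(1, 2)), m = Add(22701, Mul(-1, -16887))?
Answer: Add(29508, Mul(112, Pow(62, Rational(1, 2)))) ≈ 30390.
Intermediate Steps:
m = 39588 (m = Add(22701, 16887) = 39588)
x = Add(-10080, Mul(112, Pow(62, Rational(1, 2)))) (x = Mul(Add(Pow(Add(-2, Pow(-8, 2)), Rational(1, 2)), -90), 112) = Mul(Add(Pow(Add(-2, 64), Rational(1, 2)), -90), 112) = Mul(Add(Pow(62, Rational(1, 2)), -90), 112) = Mul(Add(-90, Pow(62, Rational(1, 2))), 112) = Add(-10080, Mul(112, Pow(62, Rational(1, 2)))) ≈ -9198.1)
Add(x, m) = Add(Add(-10080, Mul(112, Pow(62, Rational(1, 2)))), 39588) = Add(29508, Mul(112, Pow(62, Rational(1, 2))))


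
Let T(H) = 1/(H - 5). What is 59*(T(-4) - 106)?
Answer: -56345/9 ≈ -6260.6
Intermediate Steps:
T(H) = 1/(-5 + H)
59*(T(-4) - 106) = 59*(1/(-5 - 4) - 106) = 59*(1/(-9) - 106) = 59*(-⅑ - 106) = 59*(-955/9) = -56345/9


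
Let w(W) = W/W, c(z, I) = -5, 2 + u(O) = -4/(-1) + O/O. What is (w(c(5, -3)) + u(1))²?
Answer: 16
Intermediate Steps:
u(O) = 3 (u(O) = -2 + (-4/(-1) + O/O) = -2 + (-4*(-1) + 1) = -2 + (4 + 1) = -2 + 5 = 3)
w(W) = 1
(w(c(5, -3)) + u(1))² = (1 + 3)² = 4² = 16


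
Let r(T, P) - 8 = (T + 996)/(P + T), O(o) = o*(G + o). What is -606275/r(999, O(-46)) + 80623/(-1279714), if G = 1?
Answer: -793704066705977/11324189186 ≈ -70089.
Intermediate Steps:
O(o) = o*(1 + o)
r(T, P) = 8 + (996 + T)/(P + T) (r(T, P) = 8 + (T + 996)/(P + T) = 8 + (996 + T)/(P + T))
-606275/r(999, O(-46)) + 80623/(-1279714) = -606275*(-46*(1 - 46) + 999)/(996 + 8*(-46*(1 - 46)) + 9*999) + 80623/(-1279714) = -606275*(-46*(-45) + 999)/(996 + 8*(-46*(-45)) + 8991) + 80623*(-1/1279714) = -606275*(2070 + 999)/(996 + 8*2070 + 8991) - 80623/1279714 = -606275*3069/(996 + 16560 + 8991) - 80623/1279714 = -606275/((1/3069)*26547) - 80623/1279714 = -606275/8849/1023 - 80623/1279714 = -606275*1023/8849 - 80623/1279714 = -620219325/8849 - 80623/1279714 = -793704066705977/11324189186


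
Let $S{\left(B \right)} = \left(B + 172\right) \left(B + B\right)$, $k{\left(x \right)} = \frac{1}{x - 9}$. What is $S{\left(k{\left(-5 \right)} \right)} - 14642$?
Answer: $- \frac{1437323}{98} \approx -14667.0$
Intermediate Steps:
$k{\left(x \right)} = \frac{1}{-9 + x}$
$S{\left(B \right)} = 2 B \left(172 + B\right)$ ($S{\left(B \right)} = \left(172 + B\right) 2 B = 2 B \left(172 + B\right)$)
$S{\left(k{\left(-5 \right)} \right)} - 14642 = \frac{2 \left(172 + \frac{1}{-9 - 5}\right)}{-9 - 5} - 14642 = \frac{2 \left(172 + \frac{1}{-14}\right)}{-14} - 14642 = 2 \left(- \frac{1}{14}\right) \left(172 - \frac{1}{14}\right) - 14642 = 2 \left(- \frac{1}{14}\right) \frac{2407}{14} - 14642 = - \frac{2407}{98} - 14642 = - \frac{1437323}{98}$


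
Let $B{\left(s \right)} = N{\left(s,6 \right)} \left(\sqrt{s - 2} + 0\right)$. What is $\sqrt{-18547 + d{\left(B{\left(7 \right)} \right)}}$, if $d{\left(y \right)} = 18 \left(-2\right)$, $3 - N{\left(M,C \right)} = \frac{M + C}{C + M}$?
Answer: $i \sqrt{18583} \approx 136.32 i$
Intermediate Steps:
$N{\left(M,C \right)} = 2$ ($N{\left(M,C \right)} = 3 - \frac{M + C}{C + M} = 3 - \frac{C + M}{C + M} = 3 - 1 = 2$)
$B{\left(s \right)} = 2 \sqrt{-2 + s}$ ($B{\left(s \right)} = 2 \left(\sqrt{s - 2} + 0\right) = 2 \left(\sqrt{-2 + s} + 0\right) = 2 \sqrt{-2 + s}$)
$d{\left(y \right)} = -36$
$\sqrt{-18547 + d{\left(B{\left(7 \right)} \right)}} = \sqrt{-18547 - 36} = \sqrt{-18583} = i \sqrt{18583}$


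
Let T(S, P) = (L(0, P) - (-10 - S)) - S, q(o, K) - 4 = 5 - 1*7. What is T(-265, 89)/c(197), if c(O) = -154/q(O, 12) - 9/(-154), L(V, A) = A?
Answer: -15246/11849 ≈ -1.2867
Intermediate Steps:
q(o, K) = 2 (q(o, K) = 4 + (5 - 1*7) = 4 + (5 - 7) = 4 - 2 = 2)
c(O) = -11849/154 (c(O) = -154/2 - 9/(-154) = -154*1/2 - 9*(-1/154) = -77 + 9/154 = -11849/154)
T(S, P) = 10 + P (T(S, P) = (P - (-10 - S)) - S = (P + (10 + S)) - S = (10 + P + S) - S = 10 + P)
T(-265, 89)/c(197) = (10 + 89)/(-11849/154) = 99*(-154/11849) = -15246/11849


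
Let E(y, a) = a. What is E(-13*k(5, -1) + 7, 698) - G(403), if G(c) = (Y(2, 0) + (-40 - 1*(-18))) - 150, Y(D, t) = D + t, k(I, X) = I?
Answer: 868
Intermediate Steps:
G(c) = -170 (G(c) = ((2 + 0) + (-40 - 1*(-18))) - 150 = (2 + (-40 + 18)) - 150 = (2 - 22) - 150 = -20 - 150 = -170)
E(-13*k(5, -1) + 7, 698) - G(403) = 698 - 1*(-170) = 698 + 170 = 868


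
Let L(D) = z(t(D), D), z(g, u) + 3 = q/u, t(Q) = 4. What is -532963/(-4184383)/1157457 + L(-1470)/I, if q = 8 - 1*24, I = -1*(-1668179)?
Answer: -22646561538932/13465661536352065915 ≈ -1.6818e-6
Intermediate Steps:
I = 1668179
q = -16 (q = 8 - 24 = -16)
z(g, u) = -3 - 16/u
L(D) = -3 - 16/D
-532963/(-4184383)/1157457 + L(-1470)/I = -532963/(-4184383)/1157457 + (-3 - 16/(-1470))/1668179 = -532963*(-1/4184383)*(1/1157457) + (-3 - 16*(-1/1470))*(1/1668179) = (532963/4184383)*(1/1157457) + (-3 + 8/735)*(1/1668179) = 532963/4843243394031 - 2197/735*1/1668179 = 532963/4843243394031 - 2197/1226111565 = -22646561538932/13465661536352065915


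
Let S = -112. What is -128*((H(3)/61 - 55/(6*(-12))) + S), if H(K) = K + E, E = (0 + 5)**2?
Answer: 7784528/549 ≈ 14179.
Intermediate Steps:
E = 25 (E = 5**2 = 25)
H(K) = 25 + K (H(K) = K + 25 = 25 + K)
-128*((H(3)/61 - 55/(6*(-12))) + S) = -128*(((25 + 3)/61 - 55/(6*(-12))) - 112) = -128*((28*(1/61) - 55/(-72)) - 112) = -128*((28/61 - 55*(-1/72)) - 112) = -128*((28/61 + 55/72) - 112) = -128*(5371/4392 - 112) = -128*(-486533/4392) = 7784528/549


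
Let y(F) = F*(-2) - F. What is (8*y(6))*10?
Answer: -1440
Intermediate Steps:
y(F) = -3*F (y(F) = -2*F - F = -3*F)
(8*y(6))*10 = (8*(-3*6))*10 = (8*(-18))*10 = -144*10 = -1440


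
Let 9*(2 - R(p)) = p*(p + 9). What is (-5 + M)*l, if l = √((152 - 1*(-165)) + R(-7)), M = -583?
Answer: -196*√2885 ≈ -10528.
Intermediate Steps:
R(p) = 2 - p*(9 + p)/9 (R(p) = 2 - p*(p + 9)/9 = 2 - p*(9 + p)/9)
l = √2885/3 (l = √((152 - 1*(-165)) + (2 - 1*(-7) - ⅑*(-7)²)) = √((152 + 165) + (2 + 7 - ⅑*49)) = √(317 + (2 + 7 - 49/9)) = √(317 + 32/9) = √(2885/9) = √2885/3 ≈ 17.904)
(-5 + M)*l = (-5 - 583)*(√2885/3) = -196*√2885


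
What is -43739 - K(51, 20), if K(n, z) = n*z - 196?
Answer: -44563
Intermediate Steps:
K(n, z) = -196 + n*z
-43739 - K(51, 20) = -43739 - (-196 + 51*20) = -43739 - (-196 + 1020) = -43739 - 1*824 = -43739 - 824 = -44563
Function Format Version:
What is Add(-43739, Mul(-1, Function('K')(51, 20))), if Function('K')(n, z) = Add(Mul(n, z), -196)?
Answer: -44563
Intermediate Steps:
Function('K')(n, z) = Add(-196, Mul(n, z))
Add(-43739, Mul(-1, Function('K')(51, 20))) = Add(-43739, Mul(-1, Add(-196, Mul(51, 20)))) = Add(-43739, Mul(-1, Add(-196, 1020))) = Add(-43739, Mul(-1, 824)) = Add(-43739, -824) = -44563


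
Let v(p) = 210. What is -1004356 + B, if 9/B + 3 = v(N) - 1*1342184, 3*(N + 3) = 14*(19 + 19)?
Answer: -1347822651821/1341977 ≈ -1.0044e+6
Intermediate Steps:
N = 523/3 (N = -3 + (14*(19 + 19))/3 = -3 + (14*38)/3 = -3 + (⅓)*532 = -3 + 532/3 = 523/3 ≈ 174.33)
B = -9/1341977 (B = 9/(-3 + (210 - 1*1342184)) = 9/(-3 + (210 - 1342184)) = 9/(-3 - 1341974) = 9/(-1341977) = 9*(-1/1341977) = -9/1341977 ≈ -6.7065e-6)
-1004356 + B = -1004356 - 9/1341977 = -1347822651821/1341977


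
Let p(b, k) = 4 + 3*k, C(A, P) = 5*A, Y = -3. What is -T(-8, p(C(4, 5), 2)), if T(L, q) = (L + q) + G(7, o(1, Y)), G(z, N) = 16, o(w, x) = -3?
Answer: -18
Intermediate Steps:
T(L, q) = 16 + L + q (T(L, q) = (L + q) + 16 = 16 + L + q)
-T(-8, p(C(4, 5), 2)) = -(16 - 8 + (4 + 3*2)) = -(16 - 8 + (4 + 6)) = -(16 - 8 + 10) = -1*18 = -18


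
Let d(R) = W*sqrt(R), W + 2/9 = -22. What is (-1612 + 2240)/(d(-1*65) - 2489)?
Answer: -126610452/504404801 + 1130400*I*sqrt(65)/504404801 ≈ -0.25101 + 0.018068*I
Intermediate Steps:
W = -200/9 (W = -2/9 - 22 = -200/9 ≈ -22.222)
d(R) = -200*sqrt(R)/9
(-1612 + 2240)/(d(-1*65) - 2489) = (-1612 + 2240)/(-200*I*sqrt(65)/9 - 2489) = 628/(-200*I*sqrt(65)/9 - 2489) = 628/(-2489 - 200*I*sqrt(65)/9)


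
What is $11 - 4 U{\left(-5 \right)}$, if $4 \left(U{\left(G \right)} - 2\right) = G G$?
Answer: $-22$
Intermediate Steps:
$U{\left(G \right)} = 2 + \frac{G^{2}}{4}$ ($U{\left(G \right)} = 2 + \frac{G G}{4} = 2 + \frac{G^{2}}{4}$)
$11 - 4 U{\left(-5 \right)} = 11 - 4 \left(2 + \frac{\left(-5\right)^{2}}{4}\right) = 11 - 4 \left(2 + \frac{1}{4} \cdot 25\right) = 11 - 4 \left(2 + \frac{25}{4}\right) = 11 - 33 = -22$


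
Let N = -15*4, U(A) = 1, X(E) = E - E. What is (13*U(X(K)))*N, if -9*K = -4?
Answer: -780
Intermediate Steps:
K = 4/9 (K = -1/9*(-4) = 4/9 ≈ 0.44444)
X(E) = 0
N = -60
(13*U(X(K)))*N = (13*1)*(-60) = 13*(-60) = -780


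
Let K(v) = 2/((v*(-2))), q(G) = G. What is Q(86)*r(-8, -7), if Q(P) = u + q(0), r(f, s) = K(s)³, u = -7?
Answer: -1/49 ≈ -0.020408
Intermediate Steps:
K(v) = -1/v (K(v) = 2/((-2*v)) = 2*(-1/(2*v)) = -1/v)
r(f, s) = -1/s³ (r(f, s) = (-1/s)³ = -1/s³)
Q(P) = -7 (Q(P) = -7 + 0 = -7)
Q(86)*r(-8, -7) = -(-7)/(-7)³ = -(-7)*(-1)/343 = -7*1/343 = -1/49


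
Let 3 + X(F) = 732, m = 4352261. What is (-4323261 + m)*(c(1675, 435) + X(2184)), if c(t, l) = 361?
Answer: 31610000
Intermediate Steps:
X(F) = 729 (X(F) = -3 + 732 = 729)
(-4323261 + m)*(c(1675, 435) + X(2184)) = (-4323261 + 4352261)*(361 + 729) = 29000*1090 = 31610000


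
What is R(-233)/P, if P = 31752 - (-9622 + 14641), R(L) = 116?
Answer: 116/26733 ≈ 0.0043392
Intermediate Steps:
P = 26733 (P = 31752 - 1*5019 = 31752 - 5019 = 26733)
R(-233)/P = 116/26733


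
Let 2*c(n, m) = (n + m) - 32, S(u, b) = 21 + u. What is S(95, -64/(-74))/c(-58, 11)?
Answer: -232/79 ≈ -2.9367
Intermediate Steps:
c(n, m) = -16 + m/2 + n/2 (c(n, m) = ((n + m) - 32)/2 = ((m + n) - 32)/2 = (-32 + m + n)/2 = -16 + m/2 + n/2)
S(95, -64/(-74))/c(-58, 11) = (21 + 95)/(-16 + (1/2)*11 + (1/2)*(-58)) = 116/(-16 + 11/2 - 29) = 116/(-79/2) = 116*(-2/79) = -232/79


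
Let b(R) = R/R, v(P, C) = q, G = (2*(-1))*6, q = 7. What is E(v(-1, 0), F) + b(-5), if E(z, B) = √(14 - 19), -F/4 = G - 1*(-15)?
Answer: 1 + I*√5 ≈ 1.0 + 2.2361*I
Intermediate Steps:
G = -12 (G = -2*6 = -12)
v(P, C) = 7
F = -12 (F = -4*(-12 - 1*(-15)) = -4*(-12 + 15) = -4*3 = -12)
E(z, B) = I*√5 (E(z, B) = √(-5) = I*√5)
b(R) = 1
E(v(-1, 0), F) + b(-5) = I*√5 + 1 = 1 + I*√5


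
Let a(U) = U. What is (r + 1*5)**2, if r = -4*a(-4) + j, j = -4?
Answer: 289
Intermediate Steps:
r = 12 (r = -4*(-4) - 4 = 16 - 4 = 12)
(r + 1*5)**2 = (12 + 1*5)**2 = (12 + 5)**2 = 17**2 = 289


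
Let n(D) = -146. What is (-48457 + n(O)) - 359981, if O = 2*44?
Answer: -408584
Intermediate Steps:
O = 88
(-48457 + n(O)) - 359981 = (-48457 - 146) - 359981 = -48603 - 359981 = -408584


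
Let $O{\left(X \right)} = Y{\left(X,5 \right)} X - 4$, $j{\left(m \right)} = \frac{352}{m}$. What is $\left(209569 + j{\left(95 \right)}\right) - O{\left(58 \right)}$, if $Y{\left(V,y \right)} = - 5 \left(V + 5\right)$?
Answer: $\frac{21645437}{95} \approx 2.2785 \cdot 10^{5}$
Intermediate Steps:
$Y{\left(V,y \right)} = -25 - 5 V$ ($Y{\left(V,y \right)} = - 5 \left(5 + V\right) = -25 - 5 V$)
$O{\left(X \right)} = -4 + X \left(-25 - 5 X\right)$ ($O{\left(X \right)} = \left(-25 - 5 X\right) X - 4 = X \left(-25 - 5 X\right) - 4 = -4 + X \left(-25 - 5 X\right)$)
$\left(209569 + j{\left(95 \right)}\right) - O{\left(58 \right)} = \left(209569 + \frac{352}{95}\right) - \left(-4 - 290 \left(5 + 58\right)\right) = \left(209569 + 352 \cdot \frac{1}{95}\right) - \left(-4 - 290 \cdot 63\right) = \left(209569 + \frac{352}{95}\right) - \left(-4 - 18270\right) = \frac{19909407}{95} - -18274 = \frac{19909407}{95} + 18274 = \frac{21645437}{95}$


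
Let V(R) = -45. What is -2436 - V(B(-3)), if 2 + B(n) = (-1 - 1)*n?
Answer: -2391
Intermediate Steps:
B(n) = -2 - 2*n (B(n) = -2 + (-1 - 1)*n = -2 - 2*n)
-2436 - V(B(-3)) = -2436 - 1*(-45) = -2436 + 45 = -2391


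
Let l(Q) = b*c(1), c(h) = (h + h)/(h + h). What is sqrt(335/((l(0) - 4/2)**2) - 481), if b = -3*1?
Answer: I*sqrt(11690)/5 ≈ 21.624*I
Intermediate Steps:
c(h) = 1 (c(h) = (2*h)/((2*h)) = (2*h)*(1/(2*h)) = 1)
b = -3
l(Q) = -3 (l(Q) = -3*1 = -3)
sqrt(335/((l(0) - 4/2)**2) - 481) = sqrt(335/((-3 - 4/2)**2) - 481) = sqrt(335/((-3 - 4*1/2)**2) - 481) = sqrt(335/((-3 - 2)**2) - 481) = sqrt(335/((-5)**2) - 481) = sqrt(335/25 - 481) = sqrt(335*(1/25) - 481) = sqrt(67/5 - 481) = sqrt(-2338/5) = I*sqrt(11690)/5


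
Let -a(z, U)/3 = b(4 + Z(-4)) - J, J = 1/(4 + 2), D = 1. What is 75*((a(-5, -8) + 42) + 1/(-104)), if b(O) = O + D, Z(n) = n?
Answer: 308025/104 ≈ 2961.8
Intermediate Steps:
J = 1/6 ≈ 0.16667
b(O) = 1 + O (b(O) = O + 1 = 1 + O)
a(z, U) = -5/2 (a(z, U) = -3*((1 + (4 - 4)) - 1*1/6) = -3*((1 + 0) - 1/6) = -3*(1 - 1/6) = -3*5/6 = -5/2)
75*((a(-5, -8) + 42) + 1/(-104)) = 75*((-5/2 + 42) + 1/(-104)) = 75*(79/2 - 1/104) = 75*(4107/104) = 308025/104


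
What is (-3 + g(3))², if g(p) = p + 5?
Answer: 25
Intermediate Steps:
g(p) = 5 + p
(-3 + g(3))² = (-3 + (5 + 3))² = (-3 + 8)² = 5² = 25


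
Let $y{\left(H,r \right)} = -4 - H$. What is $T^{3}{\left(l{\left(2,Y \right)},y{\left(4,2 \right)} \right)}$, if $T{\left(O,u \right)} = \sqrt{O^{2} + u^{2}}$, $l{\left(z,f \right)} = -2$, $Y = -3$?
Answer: $136 \sqrt{17} \approx 560.74$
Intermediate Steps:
$T^{3}{\left(l{\left(2,Y \right)},y{\left(4,2 \right)} \right)} = \left(\sqrt{\left(-2\right)^{2} + \left(-4 - 4\right)^{2}}\right)^{3} = \left(\sqrt{4 + \left(-4 - 4\right)^{2}}\right)^{3} = \left(\sqrt{4 + \left(-8\right)^{2}}\right)^{3} = \left(\sqrt{4 + 64}\right)^{3} = \left(\sqrt{68}\right)^{3} = \left(2 \sqrt{17}\right)^{3} = 136 \sqrt{17}$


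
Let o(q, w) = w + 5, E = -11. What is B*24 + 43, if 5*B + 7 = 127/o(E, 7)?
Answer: 301/5 ≈ 60.200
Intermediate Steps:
o(q, w) = 5 + w
B = 43/60 (B = -7/5 + (127/(5 + 7))/5 = -7/5 + (127/12)/5 = -7/5 + (127*(1/12))/5 = -7/5 + (1/5)*(127/12) = -7/5 + 127/60 = 43/60 ≈ 0.71667)
B*24 + 43 = (43/60)*24 + 43 = 86/5 + 43 = 301/5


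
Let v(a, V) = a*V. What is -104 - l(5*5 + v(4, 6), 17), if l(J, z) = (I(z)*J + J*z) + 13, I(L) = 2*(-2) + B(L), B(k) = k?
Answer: -1587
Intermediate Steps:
I(L) = -4 + L (I(L) = 2*(-2) + L = -4 + L)
v(a, V) = V*a
l(J, z) = 13 + J*z + J*(-4 + z) (l(J, z) = ((-4 + z)*J + J*z) + 13 = (J*(-4 + z) + J*z) + 13 = (J*z + J*(-4 + z)) + 13 = 13 + J*z + J*(-4 + z))
-104 - l(5*5 + v(4, 6), 17) = -104 - (13 + (5*5 + 6*4)*17 + (5*5 + 6*4)*(-4 + 17)) = -104 - (13 + (25 + 24)*17 + (25 + 24)*13) = -104 - (13 + 49*17 + 49*13) = -104 - (13 + 833 + 637) = -104 - 1*1483 = -104 - 1483 = -1587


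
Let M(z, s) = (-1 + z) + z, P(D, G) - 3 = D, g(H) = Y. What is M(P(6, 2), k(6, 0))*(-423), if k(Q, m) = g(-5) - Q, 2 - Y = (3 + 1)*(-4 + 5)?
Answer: -7191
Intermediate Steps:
Y = -2 (Y = 2 - (3 + 1)*(-4 + 5) = 2 - 4 = -2)
g(H) = -2
k(Q, m) = -2 - Q
P(D, G) = 3 + D
M(z, s) = -1 + 2*z
M(P(6, 2), k(6, 0))*(-423) = (-1 + 2*(3 + 6))*(-423) = (-1 + 2*9)*(-423) = (-1 + 18)*(-423) = 17*(-423) = -7191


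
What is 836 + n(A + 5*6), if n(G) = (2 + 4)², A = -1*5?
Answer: 872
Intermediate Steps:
A = -5
n(G) = 36 (n(G) = 6² = 36)
836 + n(A + 5*6) = 836 + 36 = 872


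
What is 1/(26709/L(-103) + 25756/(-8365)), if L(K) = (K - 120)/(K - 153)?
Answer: 1865395/57189977372 ≈ 3.2618e-5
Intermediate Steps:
L(K) = (-120 + K)/(-153 + K)
1/(26709/L(-103) + 25756/(-8365)) = 1/(26709/(((-120 - 103)/(-153 - 103))) + 25756/(-8365)) = 1/(26709/((-223/(-256))) + 25756*(-1/8365)) = 1/(26709/((-1/256*(-223))) - 25756/8365) = 1/(26709/(223/256) - 25756/8365) = 1/(26709*(256/223) - 25756/8365) = 1/(6837504/223 - 25756/8365) = 1/(57189977372/1865395) = 1865395/57189977372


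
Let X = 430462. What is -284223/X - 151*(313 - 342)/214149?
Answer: -58981078129/92183006838 ≈ -0.63983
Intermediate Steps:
-284223/X - 151*(313 - 342)/214149 = -284223/430462 - 151*(313 - 342)/214149 = -284223*1/430462 - 151*(-29)*(1/214149) = -284223/430462 + 4379*(1/214149) = -284223/430462 + 4379/214149 = -58981078129/92183006838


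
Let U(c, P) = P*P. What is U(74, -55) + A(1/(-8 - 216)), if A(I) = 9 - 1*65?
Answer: 2969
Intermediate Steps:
A(I) = -56 (A(I) = 9 - 65 = -56)
U(c, P) = P²
U(74, -55) + A(1/(-8 - 216)) = (-55)² - 56 = 3025 - 56 = 2969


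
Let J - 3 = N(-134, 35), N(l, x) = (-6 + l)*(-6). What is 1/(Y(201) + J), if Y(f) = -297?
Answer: 1/546 ≈ 0.0018315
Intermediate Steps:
N(l, x) = 36 - 6*l
J = 843 (J = 3 + (36 - 6*(-134)) = 3 + (36 + 804) = 3 + 840 = 843)
1/(Y(201) + J) = 1/(-297 + 843) = 1/546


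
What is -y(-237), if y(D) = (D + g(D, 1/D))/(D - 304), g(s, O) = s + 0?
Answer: -474/541 ≈ -0.87615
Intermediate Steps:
g(s, O) = s
y(D) = 2*D/(-304 + D) (y(D) = (D + D)/(D - 304) = (2*D)/(-304 + D) = 2*D/(-304 + D))
-y(-237) = -2*(-237)/(-304 - 237) = -2*(-237)/(-541) = -2*(-237)*(-1)/541 = -1*474/541 = -474/541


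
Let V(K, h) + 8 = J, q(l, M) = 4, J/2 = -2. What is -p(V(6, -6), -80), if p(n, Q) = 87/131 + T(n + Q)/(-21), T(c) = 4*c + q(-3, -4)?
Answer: -7073/393 ≈ -17.997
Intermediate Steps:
J = -4 (J = 2*(-2) = -4)
V(K, h) = -12 (V(K, h) = -8 - 4 = -12)
T(c) = 4 + 4*c (T(c) = 4*c + 4 = 4 + 4*c)
p(n, Q) = 1303/2751 - 4*Q/21 - 4*n/21 (p(n, Q) = 87/131 + (4 + 4*(n + Q))/(-21) = 87*(1/131) + (4 + 4*(Q + n))*(-1/21) = 87/131 + (4 + (4*Q + 4*n))*(-1/21) = 87/131 + (4 + 4*Q + 4*n)*(-1/21) = 87/131 + (-4/21 - 4*Q/21 - 4*n/21) = 1303/2751 - 4*Q/21 - 4*n/21)
-p(V(6, -6), -80) = -(1303/2751 - 4/21*(-80) - 4/21*(-12)) = -(1303/2751 + 320/21 + 16/7) = -1*7073/393 = -7073/393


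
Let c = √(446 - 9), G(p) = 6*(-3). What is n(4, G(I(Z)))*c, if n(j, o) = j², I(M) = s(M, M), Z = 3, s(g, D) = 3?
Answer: 16*√437 ≈ 334.47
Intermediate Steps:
I(M) = 3
G(p) = -18
c = √437 ≈ 20.905
n(4, G(I(Z)))*c = 4²*√437 = 16*√437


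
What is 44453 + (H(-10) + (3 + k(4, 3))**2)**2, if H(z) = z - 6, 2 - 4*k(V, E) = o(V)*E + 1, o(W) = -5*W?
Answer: 37115297/256 ≈ 1.4498e+5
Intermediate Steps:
k(V, E) = 1/4 + 5*E*V/4 (k(V, E) = 1/2 - ((-5*V)*E + 1)/4 = 1/2 - (-5*E*V + 1)/4 = 1/2 - (1 - 5*E*V)/4 = 1/2 + (-1/4 + 5*E*V/4) = 1/4 + 5*E*V/4)
H(z) = -6 + z
44453 + (H(-10) + (3 + k(4, 3))**2)**2 = 44453 + ((-6 - 10) + (3 + (1/4 + (5/4)*3*4))**2)**2 = 44453 + (-16 + (3 + (1/4 + 15))**2)**2 = 44453 + (-16 + (3 + 61/4)**2)**2 = 44453 + (-16 + (73/4)**2)**2 = 44453 + (-16 + 5329/16)**2 = 44453 + (5073/16)**2 = 44453 + 25735329/256 = 37115297/256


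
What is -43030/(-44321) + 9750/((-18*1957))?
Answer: 180607505/260208591 ≈ 0.69409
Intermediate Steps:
-43030/(-44321) + 9750/((-18*1957)) = -43030*(-1/44321) + 9750/(-35226) = 43030/44321 + 9750*(-1/35226) = 43030/44321 - 1625/5871 = 180607505/260208591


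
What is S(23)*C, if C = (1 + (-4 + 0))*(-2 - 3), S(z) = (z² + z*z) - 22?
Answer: 15540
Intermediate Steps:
S(z) = -22 + 2*z² (S(z) = (z² + z²) - 22 = 2*z² - 22 = -22 + 2*z²)
C = 15 (C = (1 - 4)*(-5) = -3*(-5) = 15)
S(23)*C = (-22 + 2*23²)*15 = (-22 + 2*529)*15 = (-22 + 1058)*15 = 1036*15 = 15540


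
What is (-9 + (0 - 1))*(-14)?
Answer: 140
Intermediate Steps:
(-9 + (0 - 1))*(-14) = (-9 - 1)*(-14) = -10*(-14) = 140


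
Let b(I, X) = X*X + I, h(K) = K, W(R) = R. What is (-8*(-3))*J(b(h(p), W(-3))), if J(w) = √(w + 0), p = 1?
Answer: 24*√10 ≈ 75.895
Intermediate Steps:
b(I, X) = I + X² (b(I, X) = X² + I = I + X²)
J(w) = √w
(-8*(-3))*J(b(h(p), W(-3))) = (-8*(-3))*√(1 + (-3)²) = 24*√(1 + 9) = 24*√10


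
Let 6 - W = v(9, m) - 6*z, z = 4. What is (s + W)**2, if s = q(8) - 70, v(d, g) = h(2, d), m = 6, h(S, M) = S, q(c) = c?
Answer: 1156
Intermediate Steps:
v(d, g) = 2
W = 28 (W = 6 - (2 - 6*4) = 6 - (2 - 24) = 6 - 1*(-22) = 6 + 22 = 28)
s = -62 (s = 8 - 70 = -62)
(s + W)**2 = (-62 + 28)**2 = (-34)**2 = 1156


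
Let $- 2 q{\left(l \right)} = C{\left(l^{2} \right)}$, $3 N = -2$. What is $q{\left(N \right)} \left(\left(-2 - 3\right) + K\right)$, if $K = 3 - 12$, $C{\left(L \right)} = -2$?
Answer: $-14$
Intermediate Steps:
$N = - \frac{2}{3}$ ($N = \frac{1}{3} \left(-2\right) = - \frac{2}{3} \approx -0.66667$)
$q{\left(l \right)} = 1$ ($q{\left(l \right)} = \left(- \frac{1}{2}\right) \left(-2\right) = 1$)
$K = -9$ ($K = 3 - 12 = -9$)
$q{\left(N \right)} \left(\left(-2 - 3\right) + K\right) = 1 \left(\left(-2 - 3\right) - 9\right) = 1 \left(-5 - 9\right) = 1 \left(-14\right) = -14$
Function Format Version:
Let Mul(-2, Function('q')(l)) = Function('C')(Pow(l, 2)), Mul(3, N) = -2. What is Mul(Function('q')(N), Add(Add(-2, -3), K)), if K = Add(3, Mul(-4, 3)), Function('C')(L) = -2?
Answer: -14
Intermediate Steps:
N = Rational(-2, 3) (N = Mul(Rational(1, 3), -2) = Rational(-2, 3) ≈ -0.66667)
Function('q')(l) = 1 (Function('q')(l) = Mul(Rational(-1, 2), -2) = 1)
K = -9 (K = Add(3, -12) = -9)
Mul(Function('q')(N), Add(Add(-2, -3), K)) = Mul(1, Add(Add(-2, -3), -9)) = Mul(1, Add(-5, -9)) = Mul(1, -14) = -14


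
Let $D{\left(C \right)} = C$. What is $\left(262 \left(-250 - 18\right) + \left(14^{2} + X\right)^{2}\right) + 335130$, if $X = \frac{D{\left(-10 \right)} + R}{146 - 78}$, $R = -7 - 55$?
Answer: $\frac{87542742}{289} \approx 3.0292 \cdot 10^{5}$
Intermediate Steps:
$R = -62$
$X = - \frac{18}{17}$ ($X = \frac{-10 - 62}{146 - 78} = - \frac{72}{68} = \left(-72\right) \frac{1}{68} = - \frac{18}{17} \approx -1.0588$)
$\left(262 \left(-250 - 18\right) + \left(14^{2} + X\right)^{2}\right) + 335130 = \left(262 \left(-250 - 18\right) + \left(14^{2} - \frac{18}{17}\right)^{2}\right) + 335130 = \left(262 \left(-268\right) + \left(196 - \frac{18}{17}\right)^{2}\right) + 335130 = \left(-70216 + \left(\frac{3314}{17}\right)^{2}\right) + 335130 = \left(-70216 + \frac{10982596}{289}\right) + 335130 = - \frac{9309828}{289} + 335130 = \frac{87542742}{289}$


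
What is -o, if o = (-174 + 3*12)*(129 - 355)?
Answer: -31188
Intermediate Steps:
o = 31188 (o = (-174 + 36)*(-226) = -138*(-226) = 31188)
-o = -1*31188 = -31188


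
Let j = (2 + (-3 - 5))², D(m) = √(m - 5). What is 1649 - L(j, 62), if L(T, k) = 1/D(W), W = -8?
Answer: 1649 + I*√13/13 ≈ 1649.0 + 0.27735*I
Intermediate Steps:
D(m) = √(-5 + m)
j = 36 (j = (2 - 8)² = (-6)² = 36)
L(T, k) = -I*√13/13 (L(T, k) = 1/(√(-5 - 8)) = 1/(√(-13)) = 1/(I*√13) = -I*√13/13)
1649 - L(j, 62) = 1649 - (-1)*I*√13/13 = 1649 + I*√13/13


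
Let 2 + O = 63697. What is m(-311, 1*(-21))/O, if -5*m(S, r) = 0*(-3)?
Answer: 0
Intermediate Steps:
O = 63695 (O = -2 + 63697 = 63695)
m(S, r) = 0 (m(S, r) = -0*(-3) = -⅕*0 = 0)
m(-311, 1*(-21))/O = 0/63695 = 0*(1/63695) = 0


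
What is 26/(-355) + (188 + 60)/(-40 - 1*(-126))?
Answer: 42902/15265 ≈ 2.8105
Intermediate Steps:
26/(-355) + (188 + 60)/(-40 - 1*(-126)) = 26*(-1/355) + 248/(-40 + 126) = -26/355 + 248/86 = -26/355 + 248*(1/86) = -26/355 + 124/43 = 42902/15265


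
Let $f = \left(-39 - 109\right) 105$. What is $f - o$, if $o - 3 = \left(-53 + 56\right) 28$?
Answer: $-15627$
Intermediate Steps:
$f = -15540$ ($f = \left(-148\right) 105 = -15540$)
$o = 87$ ($o = 3 + \left(-53 + 56\right) 28 = 3 + 3 \cdot 28 = 3 + 84 = 87$)
$f - o = -15540 - 87 = -15627$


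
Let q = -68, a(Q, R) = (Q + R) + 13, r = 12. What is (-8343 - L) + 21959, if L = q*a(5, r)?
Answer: 15656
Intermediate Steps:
a(Q, R) = 13 + Q + R
L = -2040 (L = -68*(13 + 5 + 12) = -68*30 = -2040)
(-8343 - L) + 21959 = (-8343 - 1*(-2040)) + 21959 = (-8343 + 2040) + 21959 = -6303 + 21959 = 15656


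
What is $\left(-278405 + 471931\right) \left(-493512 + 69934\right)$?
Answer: $-81973356028$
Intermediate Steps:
$\left(-278405 + 471931\right) \left(-493512 + 69934\right) = 193526 \left(-423578\right) = -81973356028$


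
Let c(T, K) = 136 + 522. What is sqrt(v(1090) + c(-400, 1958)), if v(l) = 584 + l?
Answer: 2*sqrt(583) ≈ 48.291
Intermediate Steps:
c(T, K) = 658
sqrt(v(1090) + c(-400, 1958)) = sqrt((584 + 1090) + 658) = sqrt(1674 + 658) = sqrt(2332) = 2*sqrt(583)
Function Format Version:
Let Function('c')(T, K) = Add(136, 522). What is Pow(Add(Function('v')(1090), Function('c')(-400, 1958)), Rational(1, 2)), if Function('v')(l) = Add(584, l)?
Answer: Mul(2, Pow(583, Rational(1, 2))) ≈ 48.291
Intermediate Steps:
Function('c')(T, K) = 658
Pow(Add(Function('v')(1090), Function('c')(-400, 1958)), Rational(1, 2)) = Pow(Add(Add(584, 1090), 658), Rational(1, 2)) = Pow(Add(1674, 658), Rational(1, 2)) = Pow(2332, Rational(1, 2)) = Mul(2, Pow(583, Rational(1, 2)))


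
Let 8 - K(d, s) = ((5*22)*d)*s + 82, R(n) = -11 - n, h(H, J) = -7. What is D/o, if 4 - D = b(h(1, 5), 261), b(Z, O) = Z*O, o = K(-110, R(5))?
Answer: -1831/193674 ≈ -0.0094540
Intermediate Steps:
K(d, s) = -74 - 110*d*s (K(d, s) = 8 - (((5*22)*d)*s + 82) = 8 - ((110*d)*s + 82) = 8 - (110*d*s + 82) = 8 - (82 + 110*d*s) = 8 + (-82 - 110*d*s) = -74 - 110*d*s)
o = -193674 (o = -74 - 110*(-110)*(-11 - 1*5) = -74 - 110*(-110)*(-11 - 5) = -74 - 110*(-110)*(-16) = -74 - 193600 = -193674)
b(Z, O) = O*Z
D = 1831 (D = 4 - 261*(-7) = 4 - 1*(-1827) = 4 + 1827 = 1831)
D/o = 1831/(-193674) = 1831*(-1/193674) = -1831/193674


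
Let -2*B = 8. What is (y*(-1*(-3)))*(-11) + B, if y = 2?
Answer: -70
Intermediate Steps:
B = -4 (B = -½*8 = -4)
(y*(-1*(-3)))*(-11) + B = (2*(-1*(-3)))*(-11) - 4 = (2*3)*(-11) - 4 = 6*(-11) - 4 = -66 - 4 = -70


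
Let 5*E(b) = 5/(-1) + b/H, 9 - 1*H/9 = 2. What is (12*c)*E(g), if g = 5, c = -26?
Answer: 6448/21 ≈ 307.05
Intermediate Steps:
H = 63 (H = 81 - 9*2 = 81 - 18 = 63)
E(b) = -1 + b/315 (E(b) = (5/(-1) + b/63)/5 = (5*(-1) + b*(1/63))/5 = (-5 + b/63)/5 = -1 + b/315)
(12*c)*E(g) = (12*(-26))*(-1 + (1/315)*5) = -312*(-1 + 1/63) = -312*(-62/63) = 6448/21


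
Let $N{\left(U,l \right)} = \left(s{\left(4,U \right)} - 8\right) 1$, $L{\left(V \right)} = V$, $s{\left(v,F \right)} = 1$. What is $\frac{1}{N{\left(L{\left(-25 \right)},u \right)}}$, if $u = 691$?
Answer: $- \frac{1}{7} \approx -0.14286$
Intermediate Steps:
$N{\left(U,l \right)} = -7$ ($N{\left(U,l \right)} = \left(1 - 8\right) 1 = \left(-7\right) 1 = -7$)
$\frac{1}{N{\left(L{\left(-25 \right)},u \right)}} = \frac{1}{-7} = - \frac{1}{7}$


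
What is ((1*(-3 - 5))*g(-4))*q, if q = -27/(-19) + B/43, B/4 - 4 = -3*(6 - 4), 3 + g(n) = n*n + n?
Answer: -72648/817 ≈ -88.920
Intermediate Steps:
g(n) = -3 + n + n² (g(n) = -3 + (n*n + n) = -3 + (n² + n) = -3 + (n + n²) = -3 + n + n²)
B = -8 (B = 16 + 4*(-3*(6 - 4)) = 16 + 4*(-3*2) = 16 + 4*(-6) = 16 - 24 = -8)
q = 1009/817 (q = -27/(-19) - 8/43 = -27*(-1/19) - 8*1/43 = 27/19 - 8/43 = 1009/817 ≈ 1.2350)
((1*(-3 - 5))*g(-4))*q = ((1*(-3 - 5))*(-3 - 4 + (-4)²))*(1009/817) = ((1*(-8))*(-3 - 4 + 16))*(1009/817) = -8*9*(1009/817) = -72*1009/817 = -72648/817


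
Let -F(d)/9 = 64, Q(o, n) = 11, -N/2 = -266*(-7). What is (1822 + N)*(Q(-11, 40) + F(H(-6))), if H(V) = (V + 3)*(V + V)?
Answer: 1074630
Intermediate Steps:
N = -3724 (N = -(-532)*(-7) = -2*1862 = -3724)
H(V) = 2*V*(3 + V) (H(V) = (3 + V)*(2*V) = 2*V*(3 + V))
F(d) = -576 (F(d) = -9*64 = -576)
(1822 + N)*(Q(-11, 40) + F(H(-6))) = (1822 - 3724)*(11 - 576) = -1902*(-565) = 1074630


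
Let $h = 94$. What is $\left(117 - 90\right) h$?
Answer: $2538$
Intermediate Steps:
$\left(117 - 90\right) h = \left(117 - 90\right) 94 = 27 \cdot 94 = 2538$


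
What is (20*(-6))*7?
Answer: -840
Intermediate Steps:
(20*(-6))*7 = -120*7 = -840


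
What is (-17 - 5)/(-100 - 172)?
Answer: 11/136 ≈ 0.080882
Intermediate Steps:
(-17 - 5)/(-100 - 172) = -22/(-272) = -22*(-1/272) = 11/136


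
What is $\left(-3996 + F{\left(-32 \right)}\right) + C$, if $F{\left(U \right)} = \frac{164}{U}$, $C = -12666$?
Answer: $- \frac{133337}{8} \approx -16667.0$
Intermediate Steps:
$\left(-3996 + F{\left(-32 \right)}\right) + C = \left(-3996 + \frac{164}{-32}\right) - 12666 = \left(-3996 + 164 \left(- \frac{1}{32}\right)\right) - 12666 = \left(-3996 - \frac{41}{8}\right) - 12666 = - \frac{32009}{8} - 12666 = - \frac{133337}{8}$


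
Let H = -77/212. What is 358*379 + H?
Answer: 28764507/212 ≈ 1.3568e+5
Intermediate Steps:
H = -77/212 (H = -77*1/212 = -77/212 ≈ -0.36321)
358*379 + H = 358*379 - 77/212 = 135682 - 77/212 = 28764507/212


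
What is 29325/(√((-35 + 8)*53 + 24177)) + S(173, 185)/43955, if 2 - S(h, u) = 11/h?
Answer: 67/1520843 + 575*√22746/446 ≈ 194.44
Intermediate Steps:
S(h, u) = 2 - 11/h
29325/(√((-35 + 8)*53 + 24177)) + S(173, 185)/43955 = 29325/(√((-35 + 8)*53 + 24177)) + (2 - 11/173)/43955 = 29325/(√(-27*53 + 24177)) + (2 - 11*1/173)*(1/43955) = 29325/(√(-1431 + 24177)) + (2 - 11/173)*(1/43955) = 29325/(√22746) + (335/173)*(1/43955) = 29325*(√22746/22746) + 67/1520843 = 575*√22746/446 + 67/1520843 = 67/1520843 + 575*√22746/446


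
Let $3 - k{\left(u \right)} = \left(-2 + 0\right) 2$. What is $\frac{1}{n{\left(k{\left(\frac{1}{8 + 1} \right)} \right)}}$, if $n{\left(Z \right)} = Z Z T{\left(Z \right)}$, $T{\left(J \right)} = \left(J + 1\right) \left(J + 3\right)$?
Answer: $\frac{1}{3920} \approx 0.0002551$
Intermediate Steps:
$k{\left(u \right)} = 7$ ($k{\left(u \right)} = 3 - \left(-2 + 0\right) 2 = 3 - \left(-2\right) 2 = 3 - -4 = 3 + 4 = 7$)
$T{\left(J \right)} = \left(1 + J\right) \left(3 + J\right)$
$n{\left(Z \right)} = Z^{2} \left(3 + Z^{2} + 4 Z\right)$ ($n{\left(Z \right)} = Z Z \left(3 + Z^{2} + 4 Z\right) = Z^{2} \left(3 + Z^{2} + 4 Z\right)$)
$\frac{1}{n{\left(k{\left(\frac{1}{8 + 1} \right)} \right)}} = \frac{1}{7^{2} \left(3 + 7^{2} + 4 \cdot 7\right)} = \frac{1}{49 \left(3 + 49 + 28\right)} = \frac{1}{49 \cdot 80} = \frac{1}{3920}$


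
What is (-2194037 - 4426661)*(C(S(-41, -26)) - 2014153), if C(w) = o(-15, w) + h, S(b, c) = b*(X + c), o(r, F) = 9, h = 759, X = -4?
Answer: 13330014042730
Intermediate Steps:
S(b, c) = b*(-4 + c)
C(w) = 768 (C(w) = 9 + 759 = 768)
(-2194037 - 4426661)*(C(S(-41, -26)) - 2014153) = (-2194037 - 4426661)*(768 - 2014153) = -6620698*(-2013385) = 13330014042730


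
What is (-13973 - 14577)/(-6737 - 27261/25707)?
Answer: 24464495/5773844 ≈ 4.2371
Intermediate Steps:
(-13973 - 14577)/(-6737 - 27261/25707) = -28550/(-6737 - 27261*1/25707) = -28550/(-6737 - 9087/8569) = -28550/(-57738440/8569) = -28550*(-8569/57738440) = 24464495/5773844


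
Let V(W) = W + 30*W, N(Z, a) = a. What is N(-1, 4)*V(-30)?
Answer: -3720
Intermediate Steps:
V(W) = 31*W
N(-1, 4)*V(-30) = 4*(31*(-30)) = 4*(-930) = -3720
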